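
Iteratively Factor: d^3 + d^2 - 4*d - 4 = (d + 2)*(d^2 - d - 2) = (d - 2)*(d + 2)*(d + 1)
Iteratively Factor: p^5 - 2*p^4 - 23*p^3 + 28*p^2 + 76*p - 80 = (p - 2)*(p^4 - 23*p^2 - 18*p + 40) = (p - 2)*(p + 4)*(p^3 - 4*p^2 - 7*p + 10) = (p - 5)*(p - 2)*(p + 4)*(p^2 + p - 2) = (p - 5)*(p - 2)*(p + 2)*(p + 4)*(p - 1)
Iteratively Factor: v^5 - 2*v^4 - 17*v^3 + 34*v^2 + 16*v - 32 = (v - 2)*(v^4 - 17*v^2 + 16) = (v - 4)*(v - 2)*(v^3 + 4*v^2 - v - 4) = (v - 4)*(v - 2)*(v - 1)*(v^2 + 5*v + 4) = (v - 4)*(v - 2)*(v - 1)*(v + 4)*(v + 1)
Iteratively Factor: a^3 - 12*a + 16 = (a - 2)*(a^2 + 2*a - 8) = (a - 2)^2*(a + 4)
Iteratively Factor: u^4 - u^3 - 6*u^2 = (u)*(u^3 - u^2 - 6*u) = u*(u + 2)*(u^2 - 3*u) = u*(u - 3)*(u + 2)*(u)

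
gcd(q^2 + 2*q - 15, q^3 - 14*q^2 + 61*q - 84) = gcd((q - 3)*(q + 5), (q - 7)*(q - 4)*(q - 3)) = q - 3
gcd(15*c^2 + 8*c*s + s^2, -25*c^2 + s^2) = 5*c + s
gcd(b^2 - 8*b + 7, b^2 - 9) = 1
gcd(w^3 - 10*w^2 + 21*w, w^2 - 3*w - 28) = w - 7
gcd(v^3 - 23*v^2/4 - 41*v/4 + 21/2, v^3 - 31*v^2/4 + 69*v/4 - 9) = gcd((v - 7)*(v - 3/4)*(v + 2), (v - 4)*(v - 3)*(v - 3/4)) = v - 3/4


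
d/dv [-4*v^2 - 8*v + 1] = -8*v - 8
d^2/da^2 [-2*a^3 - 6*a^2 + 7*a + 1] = -12*a - 12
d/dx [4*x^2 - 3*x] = 8*x - 3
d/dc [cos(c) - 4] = -sin(c)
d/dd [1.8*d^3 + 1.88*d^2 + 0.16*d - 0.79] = 5.4*d^2 + 3.76*d + 0.16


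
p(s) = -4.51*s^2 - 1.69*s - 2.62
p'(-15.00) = 133.61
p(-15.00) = -992.02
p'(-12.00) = 106.55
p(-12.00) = -631.78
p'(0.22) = -3.67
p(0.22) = -3.21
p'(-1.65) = 13.19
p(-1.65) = -12.11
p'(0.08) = -2.41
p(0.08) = -2.78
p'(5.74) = -53.46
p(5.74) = -160.91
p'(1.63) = -16.39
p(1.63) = -17.36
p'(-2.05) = 16.80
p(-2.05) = -18.11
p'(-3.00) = 25.37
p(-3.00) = -38.14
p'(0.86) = -9.45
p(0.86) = -7.41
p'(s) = -9.02*s - 1.69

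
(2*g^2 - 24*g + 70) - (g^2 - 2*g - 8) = g^2 - 22*g + 78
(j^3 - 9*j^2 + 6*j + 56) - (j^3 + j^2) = -10*j^2 + 6*j + 56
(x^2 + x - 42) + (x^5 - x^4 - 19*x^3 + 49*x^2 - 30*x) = x^5 - x^4 - 19*x^3 + 50*x^2 - 29*x - 42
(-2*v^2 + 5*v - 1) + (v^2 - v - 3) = -v^2 + 4*v - 4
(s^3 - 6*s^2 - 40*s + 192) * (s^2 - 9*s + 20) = s^5 - 15*s^4 + 34*s^3 + 432*s^2 - 2528*s + 3840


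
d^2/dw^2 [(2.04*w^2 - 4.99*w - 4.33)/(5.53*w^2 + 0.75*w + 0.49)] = (5.6843418860808e-14*w^4 - 322.119182*w^3 - 827.65851*w^2 - 26.623632*w + 23.24201)/(169.112377*w^6 + 68.807025*w^5 + 54.285798*w^4 + 12.615525*w^3 + 4.810134*w^2 + 0.540225*w + 0.117649)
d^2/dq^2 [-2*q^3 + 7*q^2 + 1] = 14 - 12*q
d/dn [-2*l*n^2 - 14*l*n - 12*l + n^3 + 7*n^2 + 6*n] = -4*l*n - 14*l + 3*n^2 + 14*n + 6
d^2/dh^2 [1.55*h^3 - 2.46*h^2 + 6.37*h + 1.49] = 9.3*h - 4.92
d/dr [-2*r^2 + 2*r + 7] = 2 - 4*r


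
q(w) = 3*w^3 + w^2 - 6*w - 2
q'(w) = 9*w^2 + 2*w - 6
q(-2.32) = -20.16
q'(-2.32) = 37.80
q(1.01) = -3.95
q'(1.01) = 5.20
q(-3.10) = -63.16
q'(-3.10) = 74.29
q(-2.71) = -38.10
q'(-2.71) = 54.68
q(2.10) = 17.59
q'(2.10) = 37.89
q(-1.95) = -8.74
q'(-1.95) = 24.32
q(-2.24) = -17.26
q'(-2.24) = 34.68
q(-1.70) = -3.65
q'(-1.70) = 16.61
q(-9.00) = -2054.00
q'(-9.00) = 705.00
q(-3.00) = -56.00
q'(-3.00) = 69.00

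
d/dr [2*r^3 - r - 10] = 6*r^2 - 1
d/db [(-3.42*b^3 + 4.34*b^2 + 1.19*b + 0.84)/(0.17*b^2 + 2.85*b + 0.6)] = (-0.5814*b^4 - 19.494*b^3 + 6.0107*b^2 + 4.9224*b - 1.68)/(0.0289*b^4 + 0.969*b^3 + 8.3265*b^2 + 3.42*b + 0.36)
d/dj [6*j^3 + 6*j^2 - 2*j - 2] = 18*j^2 + 12*j - 2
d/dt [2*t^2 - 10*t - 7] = 4*t - 10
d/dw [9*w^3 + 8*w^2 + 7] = w*(27*w + 16)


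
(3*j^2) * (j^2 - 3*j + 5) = 3*j^4 - 9*j^3 + 15*j^2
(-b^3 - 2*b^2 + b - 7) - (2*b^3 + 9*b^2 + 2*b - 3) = -3*b^3 - 11*b^2 - b - 4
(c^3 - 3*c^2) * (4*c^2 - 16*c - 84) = 4*c^5 - 28*c^4 - 36*c^3 + 252*c^2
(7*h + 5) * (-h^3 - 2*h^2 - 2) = -7*h^4 - 19*h^3 - 10*h^2 - 14*h - 10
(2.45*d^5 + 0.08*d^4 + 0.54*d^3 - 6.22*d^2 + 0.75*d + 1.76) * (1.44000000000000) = 3.528*d^5 + 0.1152*d^4 + 0.7776*d^3 - 8.9568*d^2 + 1.08*d + 2.5344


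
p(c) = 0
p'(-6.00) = 0.00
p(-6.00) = 0.00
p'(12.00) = 0.00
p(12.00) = 0.00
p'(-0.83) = 0.00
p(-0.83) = 0.00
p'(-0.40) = 0.00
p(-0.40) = 0.00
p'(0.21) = 0.00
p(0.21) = 0.00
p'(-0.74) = 0.00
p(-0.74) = 0.00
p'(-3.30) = 0.00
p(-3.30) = 0.00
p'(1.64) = 0.00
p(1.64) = 0.00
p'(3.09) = 0.00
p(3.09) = 0.00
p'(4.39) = 0.00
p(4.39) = 0.00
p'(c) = 0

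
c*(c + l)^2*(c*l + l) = c^4*l + 2*c^3*l^2 + c^3*l + c^2*l^3 + 2*c^2*l^2 + c*l^3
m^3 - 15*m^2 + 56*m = m*(m - 8)*(m - 7)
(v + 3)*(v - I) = v^2 + 3*v - I*v - 3*I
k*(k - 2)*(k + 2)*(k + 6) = k^4 + 6*k^3 - 4*k^2 - 24*k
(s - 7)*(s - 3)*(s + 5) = s^3 - 5*s^2 - 29*s + 105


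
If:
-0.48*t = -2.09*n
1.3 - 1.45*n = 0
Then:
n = 0.90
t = 3.90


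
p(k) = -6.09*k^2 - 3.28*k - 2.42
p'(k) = -12.18*k - 3.28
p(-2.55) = -33.66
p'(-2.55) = 27.78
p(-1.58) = -12.44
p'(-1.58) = 15.96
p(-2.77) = -40.06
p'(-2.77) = 30.46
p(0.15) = -3.05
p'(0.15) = -5.11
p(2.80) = -59.35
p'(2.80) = -37.38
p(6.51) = -281.87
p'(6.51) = -82.57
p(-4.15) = -93.69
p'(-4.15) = 47.27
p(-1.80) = -16.25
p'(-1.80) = 18.64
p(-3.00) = -47.39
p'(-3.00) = 33.26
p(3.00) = -67.07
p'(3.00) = -39.82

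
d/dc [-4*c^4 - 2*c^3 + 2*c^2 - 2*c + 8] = -16*c^3 - 6*c^2 + 4*c - 2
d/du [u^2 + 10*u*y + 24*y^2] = 2*u + 10*y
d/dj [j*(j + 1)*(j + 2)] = 3*j^2 + 6*j + 2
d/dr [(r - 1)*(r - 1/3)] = 2*r - 4/3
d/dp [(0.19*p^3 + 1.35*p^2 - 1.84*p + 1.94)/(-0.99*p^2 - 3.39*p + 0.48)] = (-0.1881*p^4 - 1.2882*p^3 - 6.1245*p^2 + 5.1372*p + 5.6934)/(0.9801*p^4 + 6.7122*p^3 + 10.5417*p^2 - 3.2544*p + 0.2304)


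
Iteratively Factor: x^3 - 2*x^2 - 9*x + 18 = (x + 3)*(x^2 - 5*x + 6) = (x - 3)*(x + 3)*(x - 2)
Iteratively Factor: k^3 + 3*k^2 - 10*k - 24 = (k - 3)*(k^2 + 6*k + 8) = (k - 3)*(k + 2)*(k + 4)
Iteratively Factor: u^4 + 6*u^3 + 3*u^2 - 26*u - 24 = (u + 4)*(u^3 + 2*u^2 - 5*u - 6) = (u - 2)*(u + 4)*(u^2 + 4*u + 3) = (u - 2)*(u + 3)*(u + 4)*(u + 1)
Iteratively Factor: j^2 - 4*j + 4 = (j - 2)*(j - 2)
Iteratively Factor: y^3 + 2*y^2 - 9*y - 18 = (y + 2)*(y^2 - 9) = (y + 2)*(y + 3)*(y - 3)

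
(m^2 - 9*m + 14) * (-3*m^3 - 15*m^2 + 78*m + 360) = -3*m^5 + 12*m^4 + 171*m^3 - 552*m^2 - 2148*m + 5040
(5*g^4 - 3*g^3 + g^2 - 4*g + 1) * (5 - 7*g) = -35*g^5 + 46*g^4 - 22*g^3 + 33*g^2 - 27*g + 5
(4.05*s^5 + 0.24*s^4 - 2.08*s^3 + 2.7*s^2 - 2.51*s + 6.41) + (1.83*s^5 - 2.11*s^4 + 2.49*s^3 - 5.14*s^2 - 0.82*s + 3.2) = 5.88*s^5 - 1.87*s^4 + 0.41*s^3 - 2.44*s^2 - 3.33*s + 9.61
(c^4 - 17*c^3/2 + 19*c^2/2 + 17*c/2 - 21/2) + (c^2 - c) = c^4 - 17*c^3/2 + 21*c^2/2 + 15*c/2 - 21/2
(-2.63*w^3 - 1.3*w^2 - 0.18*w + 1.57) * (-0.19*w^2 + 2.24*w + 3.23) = 0.4997*w^5 - 5.6442*w^4 - 11.3727*w^3 - 4.9005*w^2 + 2.9354*w + 5.0711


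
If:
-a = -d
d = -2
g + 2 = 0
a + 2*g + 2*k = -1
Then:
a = -2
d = -2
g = -2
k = 5/2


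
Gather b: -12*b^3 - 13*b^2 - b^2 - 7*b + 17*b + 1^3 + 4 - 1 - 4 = -12*b^3 - 14*b^2 + 10*b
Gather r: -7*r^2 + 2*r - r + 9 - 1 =-7*r^2 + r + 8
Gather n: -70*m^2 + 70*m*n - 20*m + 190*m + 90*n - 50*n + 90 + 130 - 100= -70*m^2 + 170*m + n*(70*m + 40) + 120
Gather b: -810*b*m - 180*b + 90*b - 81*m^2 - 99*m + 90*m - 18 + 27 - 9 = b*(-810*m - 90) - 81*m^2 - 9*m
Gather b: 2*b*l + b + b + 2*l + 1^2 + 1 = b*(2*l + 2) + 2*l + 2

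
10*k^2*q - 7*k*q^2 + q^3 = q*(-5*k + q)*(-2*k + q)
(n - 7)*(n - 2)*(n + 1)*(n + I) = n^4 - 8*n^3 + I*n^3 + 5*n^2 - 8*I*n^2 + 14*n + 5*I*n + 14*I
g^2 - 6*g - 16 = (g - 8)*(g + 2)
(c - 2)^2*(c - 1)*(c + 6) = c^4 + c^3 - 22*c^2 + 44*c - 24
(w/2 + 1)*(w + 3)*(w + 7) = w^3/2 + 6*w^2 + 41*w/2 + 21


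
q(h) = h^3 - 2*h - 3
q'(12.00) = 430.00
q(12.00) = 1701.00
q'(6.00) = 106.00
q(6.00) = 201.00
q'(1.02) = 1.12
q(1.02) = -3.98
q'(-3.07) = 26.27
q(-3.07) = -25.79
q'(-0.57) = -1.03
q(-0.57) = -2.05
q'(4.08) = 47.94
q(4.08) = 56.76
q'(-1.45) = 4.31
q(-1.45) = -3.15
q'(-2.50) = 16.75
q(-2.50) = -13.62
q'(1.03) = 1.18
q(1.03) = -3.97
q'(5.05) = 74.51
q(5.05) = 115.69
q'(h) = 3*h^2 - 2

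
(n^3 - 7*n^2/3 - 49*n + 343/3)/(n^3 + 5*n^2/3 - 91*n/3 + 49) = (n - 7)/(n - 3)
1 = 1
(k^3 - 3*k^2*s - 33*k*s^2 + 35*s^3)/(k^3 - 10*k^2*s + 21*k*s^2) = (-k^2 - 4*k*s + 5*s^2)/(k*(-k + 3*s))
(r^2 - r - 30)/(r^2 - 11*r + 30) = (r + 5)/(r - 5)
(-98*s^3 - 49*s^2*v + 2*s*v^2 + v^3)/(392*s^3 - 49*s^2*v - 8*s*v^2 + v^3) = (-2*s - v)/(8*s - v)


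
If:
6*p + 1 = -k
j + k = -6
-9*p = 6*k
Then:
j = -19/3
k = 1/3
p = -2/9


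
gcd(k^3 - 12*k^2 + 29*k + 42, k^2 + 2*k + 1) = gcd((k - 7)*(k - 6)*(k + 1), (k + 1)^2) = k + 1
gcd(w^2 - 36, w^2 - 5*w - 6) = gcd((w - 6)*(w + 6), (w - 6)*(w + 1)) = w - 6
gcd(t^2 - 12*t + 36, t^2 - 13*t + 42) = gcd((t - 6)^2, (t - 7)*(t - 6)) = t - 6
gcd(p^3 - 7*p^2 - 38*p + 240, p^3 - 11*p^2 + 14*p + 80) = p^2 - 13*p + 40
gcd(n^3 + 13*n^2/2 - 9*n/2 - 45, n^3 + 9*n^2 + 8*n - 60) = n + 6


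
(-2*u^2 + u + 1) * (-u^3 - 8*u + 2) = 2*u^5 - u^4 + 15*u^3 - 12*u^2 - 6*u + 2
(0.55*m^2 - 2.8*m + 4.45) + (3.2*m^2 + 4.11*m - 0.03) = 3.75*m^2 + 1.31*m + 4.42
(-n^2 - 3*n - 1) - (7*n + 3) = -n^2 - 10*n - 4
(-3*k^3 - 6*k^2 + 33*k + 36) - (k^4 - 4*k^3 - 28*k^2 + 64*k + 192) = -k^4 + k^3 + 22*k^2 - 31*k - 156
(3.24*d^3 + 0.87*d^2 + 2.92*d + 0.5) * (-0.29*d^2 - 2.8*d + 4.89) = -0.9396*d^5 - 9.3243*d^4 + 12.5608*d^3 - 4.0667*d^2 + 12.8788*d + 2.445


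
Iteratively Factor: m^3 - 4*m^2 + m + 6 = (m - 2)*(m^2 - 2*m - 3) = (m - 2)*(m + 1)*(m - 3)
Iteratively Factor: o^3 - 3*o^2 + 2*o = (o - 2)*(o^2 - o) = (o - 2)*(o - 1)*(o)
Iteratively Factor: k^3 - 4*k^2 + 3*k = (k - 1)*(k^2 - 3*k) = (k - 3)*(k - 1)*(k)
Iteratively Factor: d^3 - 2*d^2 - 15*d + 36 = (d + 4)*(d^2 - 6*d + 9) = (d - 3)*(d + 4)*(d - 3)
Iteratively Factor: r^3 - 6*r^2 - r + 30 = (r - 5)*(r^2 - r - 6) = (r - 5)*(r - 3)*(r + 2)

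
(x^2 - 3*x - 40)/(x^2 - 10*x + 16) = (x + 5)/(x - 2)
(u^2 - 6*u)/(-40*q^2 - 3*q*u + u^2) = u*(6 - u)/(40*q^2 + 3*q*u - u^2)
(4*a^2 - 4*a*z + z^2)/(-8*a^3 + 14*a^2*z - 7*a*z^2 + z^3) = (-2*a + z)/(4*a^2 - 5*a*z + z^2)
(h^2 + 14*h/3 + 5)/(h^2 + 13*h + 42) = (h^2 + 14*h/3 + 5)/(h^2 + 13*h + 42)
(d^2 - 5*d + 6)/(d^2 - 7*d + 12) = (d - 2)/(d - 4)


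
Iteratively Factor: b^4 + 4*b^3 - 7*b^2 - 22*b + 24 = (b - 1)*(b^3 + 5*b^2 - 2*b - 24) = (b - 1)*(b + 4)*(b^2 + b - 6) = (b - 1)*(b + 3)*(b + 4)*(b - 2)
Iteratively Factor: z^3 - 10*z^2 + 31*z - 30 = (z - 2)*(z^2 - 8*z + 15) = (z - 3)*(z - 2)*(z - 5)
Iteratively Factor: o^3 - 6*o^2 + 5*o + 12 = (o - 4)*(o^2 - 2*o - 3) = (o - 4)*(o - 3)*(o + 1)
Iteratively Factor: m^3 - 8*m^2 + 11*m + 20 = (m - 5)*(m^2 - 3*m - 4) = (m - 5)*(m - 4)*(m + 1)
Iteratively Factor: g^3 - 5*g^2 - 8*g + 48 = (g - 4)*(g^2 - g - 12) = (g - 4)^2*(g + 3)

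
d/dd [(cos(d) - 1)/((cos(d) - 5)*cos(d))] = (sin(d) + 5*sin(d)/cos(d)^2 - 2*tan(d))/(cos(d) - 5)^2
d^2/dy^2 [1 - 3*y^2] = -6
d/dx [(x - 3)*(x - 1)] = 2*x - 4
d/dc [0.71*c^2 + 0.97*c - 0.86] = 1.42*c + 0.97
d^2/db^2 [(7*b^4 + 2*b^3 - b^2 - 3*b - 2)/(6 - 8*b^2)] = (-112*b^6 + 252*b^4 + 24*b^3 - 246*b^2 + 54*b + 33)/(64*b^6 - 144*b^4 + 108*b^2 - 27)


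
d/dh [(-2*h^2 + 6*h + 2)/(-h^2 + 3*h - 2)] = 6*(2*h - 3)/(h^2 - 3*h + 2)^2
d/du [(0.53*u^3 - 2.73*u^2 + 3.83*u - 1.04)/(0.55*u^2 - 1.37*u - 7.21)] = (0.2915*u^4 - 1.4522*u^3 - 9.8303*u^2 + 40.5106*u - 29.0391)/(0.3025*u^4 - 1.507*u^3 - 6.0541*u^2 + 19.7554*u + 51.9841)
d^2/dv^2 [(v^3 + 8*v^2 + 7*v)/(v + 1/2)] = 4*(4*v^3 + 6*v^2 + 3*v - 6)/(8*v^3 + 12*v^2 + 6*v + 1)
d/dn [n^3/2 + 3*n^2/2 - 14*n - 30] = 3*n^2/2 + 3*n - 14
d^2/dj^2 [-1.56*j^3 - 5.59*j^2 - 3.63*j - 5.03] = -9.36*j - 11.18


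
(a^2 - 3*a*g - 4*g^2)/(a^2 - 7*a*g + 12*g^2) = (a + g)/(a - 3*g)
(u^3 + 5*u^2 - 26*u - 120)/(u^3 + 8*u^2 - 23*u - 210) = (u + 4)/(u + 7)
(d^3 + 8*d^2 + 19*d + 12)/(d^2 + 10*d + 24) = (d^2 + 4*d + 3)/(d + 6)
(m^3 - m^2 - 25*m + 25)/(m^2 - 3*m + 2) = (m^2 - 25)/(m - 2)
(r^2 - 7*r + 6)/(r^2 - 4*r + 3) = (r - 6)/(r - 3)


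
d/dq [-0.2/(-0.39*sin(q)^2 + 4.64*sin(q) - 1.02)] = (0.928 - 0.156*sin(q))*cos(q)/(0.39*sin(q)^2 - 4.64*sin(q) + 1.02)^2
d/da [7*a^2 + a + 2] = 14*a + 1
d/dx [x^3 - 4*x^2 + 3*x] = 3*x^2 - 8*x + 3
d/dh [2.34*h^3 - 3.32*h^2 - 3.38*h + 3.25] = 7.02*h^2 - 6.64*h - 3.38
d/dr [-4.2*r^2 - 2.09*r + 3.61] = -8.4*r - 2.09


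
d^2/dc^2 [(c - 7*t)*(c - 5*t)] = 2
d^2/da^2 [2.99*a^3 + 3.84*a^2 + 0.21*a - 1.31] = 17.94*a + 7.68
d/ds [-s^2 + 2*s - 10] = 2 - 2*s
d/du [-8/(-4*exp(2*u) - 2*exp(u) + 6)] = (-16*exp(u) - 4)*exp(u)/(2*exp(2*u) + exp(u) - 3)^2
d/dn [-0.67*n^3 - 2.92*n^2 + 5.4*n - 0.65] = -2.01*n^2 - 5.84*n + 5.4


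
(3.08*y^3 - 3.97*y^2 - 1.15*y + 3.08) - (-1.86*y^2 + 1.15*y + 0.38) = 3.08*y^3 - 2.11*y^2 - 2.3*y + 2.7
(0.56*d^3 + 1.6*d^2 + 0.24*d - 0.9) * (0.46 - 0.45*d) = -0.252*d^4 - 0.4624*d^3 + 0.628*d^2 + 0.5154*d - 0.414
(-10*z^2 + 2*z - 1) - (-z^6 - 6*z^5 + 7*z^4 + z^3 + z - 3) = z^6 + 6*z^5 - 7*z^4 - z^3 - 10*z^2 + z + 2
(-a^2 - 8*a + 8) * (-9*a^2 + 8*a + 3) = 9*a^4 + 64*a^3 - 139*a^2 + 40*a + 24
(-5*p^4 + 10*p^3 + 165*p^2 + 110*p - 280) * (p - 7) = -5*p^5 + 45*p^4 + 95*p^3 - 1045*p^2 - 1050*p + 1960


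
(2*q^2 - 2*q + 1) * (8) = 16*q^2 - 16*q + 8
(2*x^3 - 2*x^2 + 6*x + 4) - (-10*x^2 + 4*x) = 2*x^3 + 8*x^2 + 2*x + 4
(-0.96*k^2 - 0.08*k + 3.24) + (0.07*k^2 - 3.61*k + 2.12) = -0.89*k^2 - 3.69*k + 5.36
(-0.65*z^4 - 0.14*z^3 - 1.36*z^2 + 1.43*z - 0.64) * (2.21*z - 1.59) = -1.4365*z^5 + 0.7241*z^4 - 2.783*z^3 + 5.3227*z^2 - 3.6881*z + 1.0176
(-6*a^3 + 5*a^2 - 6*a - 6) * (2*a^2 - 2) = -12*a^5 + 10*a^4 - 22*a^2 + 12*a + 12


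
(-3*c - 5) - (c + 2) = -4*c - 7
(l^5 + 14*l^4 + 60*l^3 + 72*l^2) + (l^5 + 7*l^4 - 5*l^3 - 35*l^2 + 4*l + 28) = 2*l^5 + 21*l^4 + 55*l^3 + 37*l^2 + 4*l + 28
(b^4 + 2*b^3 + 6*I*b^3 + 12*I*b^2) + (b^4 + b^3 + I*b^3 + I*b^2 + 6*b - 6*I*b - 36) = 2*b^4 + 3*b^3 + 7*I*b^3 + 13*I*b^2 + 6*b - 6*I*b - 36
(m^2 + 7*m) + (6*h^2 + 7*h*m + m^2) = 6*h^2 + 7*h*m + 2*m^2 + 7*m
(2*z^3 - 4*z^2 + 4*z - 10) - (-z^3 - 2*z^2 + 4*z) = 3*z^3 - 2*z^2 - 10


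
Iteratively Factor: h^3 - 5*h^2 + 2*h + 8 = (h + 1)*(h^2 - 6*h + 8) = (h - 4)*(h + 1)*(h - 2)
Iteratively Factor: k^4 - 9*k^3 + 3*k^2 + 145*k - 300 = (k + 4)*(k^3 - 13*k^2 + 55*k - 75) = (k - 5)*(k + 4)*(k^2 - 8*k + 15) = (k - 5)^2*(k + 4)*(k - 3)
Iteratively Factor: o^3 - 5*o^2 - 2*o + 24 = (o - 3)*(o^2 - 2*o - 8) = (o - 3)*(o + 2)*(o - 4)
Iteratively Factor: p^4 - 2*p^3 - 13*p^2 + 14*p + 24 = (p + 3)*(p^3 - 5*p^2 + 2*p + 8) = (p - 4)*(p + 3)*(p^2 - p - 2) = (p - 4)*(p + 1)*(p + 3)*(p - 2)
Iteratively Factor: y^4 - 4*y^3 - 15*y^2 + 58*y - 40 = (y - 1)*(y^3 - 3*y^2 - 18*y + 40) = (y - 2)*(y - 1)*(y^2 - y - 20) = (y - 2)*(y - 1)*(y + 4)*(y - 5)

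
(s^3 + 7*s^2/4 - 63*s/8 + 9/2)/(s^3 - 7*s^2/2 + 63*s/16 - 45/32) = 4*(s + 4)/(4*s - 5)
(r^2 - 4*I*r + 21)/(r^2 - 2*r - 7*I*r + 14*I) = (r + 3*I)/(r - 2)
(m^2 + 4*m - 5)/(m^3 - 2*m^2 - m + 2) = (m + 5)/(m^2 - m - 2)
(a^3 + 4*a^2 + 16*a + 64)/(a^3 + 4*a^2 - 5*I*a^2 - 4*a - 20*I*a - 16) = (a + 4*I)/(a - I)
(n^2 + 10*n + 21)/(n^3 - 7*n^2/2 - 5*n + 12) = 2*(n^2 + 10*n + 21)/(2*n^3 - 7*n^2 - 10*n + 24)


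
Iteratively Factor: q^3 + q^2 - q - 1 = (q + 1)*(q^2 - 1) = (q - 1)*(q + 1)*(q + 1)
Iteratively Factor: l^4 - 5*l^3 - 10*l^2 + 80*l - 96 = (l + 4)*(l^3 - 9*l^2 + 26*l - 24) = (l - 2)*(l + 4)*(l^2 - 7*l + 12) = (l - 4)*(l - 2)*(l + 4)*(l - 3)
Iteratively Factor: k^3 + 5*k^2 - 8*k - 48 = (k - 3)*(k^2 + 8*k + 16) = (k - 3)*(k + 4)*(k + 4)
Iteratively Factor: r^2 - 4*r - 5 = (r - 5)*(r + 1)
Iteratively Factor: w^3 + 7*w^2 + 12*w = (w + 3)*(w^2 + 4*w) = (w + 3)*(w + 4)*(w)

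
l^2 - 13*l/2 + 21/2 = (l - 7/2)*(l - 3)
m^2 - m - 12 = (m - 4)*(m + 3)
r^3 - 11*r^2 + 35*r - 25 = (r - 5)^2*(r - 1)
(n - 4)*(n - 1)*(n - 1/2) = n^3 - 11*n^2/2 + 13*n/2 - 2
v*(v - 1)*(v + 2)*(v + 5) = v^4 + 6*v^3 + 3*v^2 - 10*v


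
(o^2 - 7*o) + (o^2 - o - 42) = 2*o^2 - 8*o - 42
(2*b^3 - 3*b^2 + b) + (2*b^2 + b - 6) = 2*b^3 - b^2 + 2*b - 6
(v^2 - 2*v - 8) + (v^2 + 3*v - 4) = 2*v^2 + v - 12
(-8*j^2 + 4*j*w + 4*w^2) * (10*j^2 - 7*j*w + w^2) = -80*j^4 + 96*j^3*w + 4*j^2*w^2 - 24*j*w^3 + 4*w^4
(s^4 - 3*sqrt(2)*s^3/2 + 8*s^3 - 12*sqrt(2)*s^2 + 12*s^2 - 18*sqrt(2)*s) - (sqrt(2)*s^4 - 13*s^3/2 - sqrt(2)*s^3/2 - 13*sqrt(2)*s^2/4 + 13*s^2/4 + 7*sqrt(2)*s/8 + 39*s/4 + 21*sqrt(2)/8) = -sqrt(2)*s^4 + s^4 - sqrt(2)*s^3 + 29*s^3/2 - 35*sqrt(2)*s^2/4 + 35*s^2/4 - 151*sqrt(2)*s/8 - 39*s/4 - 21*sqrt(2)/8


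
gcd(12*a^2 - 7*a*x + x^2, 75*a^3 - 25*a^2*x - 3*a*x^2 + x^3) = -3*a + x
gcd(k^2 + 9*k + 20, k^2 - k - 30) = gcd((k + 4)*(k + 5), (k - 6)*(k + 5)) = k + 5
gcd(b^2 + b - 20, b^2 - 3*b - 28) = 1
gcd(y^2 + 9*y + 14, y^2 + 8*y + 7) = y + 7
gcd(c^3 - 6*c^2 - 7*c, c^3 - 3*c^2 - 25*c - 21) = c^2 - 6*c - 7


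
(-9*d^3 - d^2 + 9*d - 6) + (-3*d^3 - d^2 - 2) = -12*d^3 - 2*d^2 + 9*d - 8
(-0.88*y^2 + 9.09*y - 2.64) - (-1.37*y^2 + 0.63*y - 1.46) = 0.49*y^2 + 8.46*y - 1.18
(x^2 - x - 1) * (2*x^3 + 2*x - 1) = 2*x^5 - 2*x^4 - 3*x^2 - x + 1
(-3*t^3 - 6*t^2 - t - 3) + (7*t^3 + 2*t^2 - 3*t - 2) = 4*t^3 - 4*t^2 - 4*t - 5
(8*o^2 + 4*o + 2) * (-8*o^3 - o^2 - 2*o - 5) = -64*o^5 - 40*o^4 - 36*o^3 - 50*o^2 - 24*o - 10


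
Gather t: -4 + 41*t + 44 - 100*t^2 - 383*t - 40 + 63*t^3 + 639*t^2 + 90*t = 63*t^3 + 539*t^2 - 252*t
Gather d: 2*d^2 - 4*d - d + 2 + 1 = 2*d^2 - 5*d + 3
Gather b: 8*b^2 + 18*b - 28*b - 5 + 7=8*b^2 - 10*b + 2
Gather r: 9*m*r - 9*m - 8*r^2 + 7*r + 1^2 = -9*m - 8*r^2 + r*(9*m + 7) + 1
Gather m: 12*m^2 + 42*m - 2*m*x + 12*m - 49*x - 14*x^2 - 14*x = 12*m^2 + m*(54 - 2*x) - 14*x^2 - 63*x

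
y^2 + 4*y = y*(y + 4)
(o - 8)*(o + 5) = o^2 - 3*o - 40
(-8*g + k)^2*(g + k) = 64*g^3 + 48*g^2*k - 15*g*k^2 + k^3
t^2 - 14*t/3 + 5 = (t - 3)*(t - 5/3)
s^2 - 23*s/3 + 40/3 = (s - 5)*(s - 8/3)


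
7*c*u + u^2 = u*(7*c + u)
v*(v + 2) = v^2 + 2*v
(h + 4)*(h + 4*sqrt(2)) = h^2 + 4*h + 4*sqrt(2)*h + 16*sqrt(2)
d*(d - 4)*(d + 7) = d^3 + 3*d^2 - 28*d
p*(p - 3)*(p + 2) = p^3 - p^2 - 6*p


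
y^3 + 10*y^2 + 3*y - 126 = (y - 3)*(y + 6)*(y + 7)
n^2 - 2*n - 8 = (n - 4)*(n + 2)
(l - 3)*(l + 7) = l^2 + 4*l - 21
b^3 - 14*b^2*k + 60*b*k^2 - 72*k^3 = (b - 6*k)^2*(b - 2*k)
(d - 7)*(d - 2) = d^2 - 9*d + 14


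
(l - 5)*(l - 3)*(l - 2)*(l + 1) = l^4 - 9*l^3 + 21*l^2 + l - 30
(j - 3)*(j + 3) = j^2 - 9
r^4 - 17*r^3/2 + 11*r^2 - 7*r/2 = r*(r - 7)*(r - 1)*(r - 1/2)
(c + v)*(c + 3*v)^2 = c^3 + 7*c^2*v + 15*c*v^2 + 9*v^3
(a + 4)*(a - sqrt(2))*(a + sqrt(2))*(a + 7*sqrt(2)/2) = a^4 + 4*a^3 + 7*sqrt(2)*a^3/2 - 2*a^2 + 14*sqrt(2)*a^2 - 7*sqrt(2)*a - 8*a - 28*sqrt(2)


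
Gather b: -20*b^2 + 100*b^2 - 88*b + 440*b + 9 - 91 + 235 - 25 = 80*b^2 + 352*b + 128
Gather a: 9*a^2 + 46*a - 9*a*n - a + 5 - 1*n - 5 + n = 9*a^2 + a*(45 - 9*n)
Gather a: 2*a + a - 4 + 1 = 3*a - 3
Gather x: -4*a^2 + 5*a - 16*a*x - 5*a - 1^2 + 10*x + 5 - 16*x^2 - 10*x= -4*a^2 - 16*a*x - 16*x^2 + 4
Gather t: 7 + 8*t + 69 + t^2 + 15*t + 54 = t^2 + 23*t + 130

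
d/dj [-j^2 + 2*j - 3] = 2 - 2*j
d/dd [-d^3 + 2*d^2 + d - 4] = -3*d^2 + 4*d + 1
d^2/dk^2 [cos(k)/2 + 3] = -cos(k)/2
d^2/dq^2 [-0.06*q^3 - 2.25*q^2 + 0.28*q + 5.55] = -0.36*q - 4.5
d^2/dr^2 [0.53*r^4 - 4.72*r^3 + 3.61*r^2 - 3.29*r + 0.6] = 6.36*r^2 - 28.32*r + 7.22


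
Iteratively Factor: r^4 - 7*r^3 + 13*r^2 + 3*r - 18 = (r - 3)*(r^3 - 4*r^2 + r + 6) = (r - 3)^2*(r^2 - r - 2) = (r - 3)^2*(r - 2)*(r + 1)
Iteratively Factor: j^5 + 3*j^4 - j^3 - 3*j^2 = (j + 1)*(j^4 + 2*j^3 - 3*j^2) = j*(j + 1)*(j^3 + 2*j^2 - 3*j) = j*(j + 1)*(j + 3)*(j^2 - j) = j^2*(j + 1)*(j + 3)*(j - 1)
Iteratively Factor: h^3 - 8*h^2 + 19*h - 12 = (h - 4)*(h^2 - 4*h + 3) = (h - 4)*(h - 3)*(h - 1)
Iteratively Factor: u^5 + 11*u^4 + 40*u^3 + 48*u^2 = (u + 4)*(u^4 + 7*u^3 + 12*u^2) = u*(u + 4)*(u^3 + 7*u^2 + 12*u) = u^2*(u + 4)*(u^2 + 7*u + 12) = u^2*(u + 4)^2*(u + 3)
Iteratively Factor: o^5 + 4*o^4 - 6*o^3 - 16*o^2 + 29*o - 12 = (o - 1)*(o^4 + 5*o^3 - o^2 - 17*o + 12) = (o - 1)*(o + 4)*(o^3 + o^2 - 5*o + 3) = (o - 1)^2*(o + 4)*(o^2 + 2*o - 3) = (o - 1)^3*(o + 4)*(o + 3)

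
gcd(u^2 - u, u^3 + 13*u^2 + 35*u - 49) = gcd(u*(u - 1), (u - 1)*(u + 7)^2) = u - 1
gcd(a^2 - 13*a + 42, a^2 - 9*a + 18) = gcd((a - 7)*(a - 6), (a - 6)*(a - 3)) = a - 6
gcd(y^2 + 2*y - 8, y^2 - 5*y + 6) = y - 2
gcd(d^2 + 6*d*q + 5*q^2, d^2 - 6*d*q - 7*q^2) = d + q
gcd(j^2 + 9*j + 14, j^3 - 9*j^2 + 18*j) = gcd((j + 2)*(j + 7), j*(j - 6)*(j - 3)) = 1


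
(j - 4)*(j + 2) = j^2 - 2*j - 8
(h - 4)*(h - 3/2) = h^2 - 11*h/2 + 6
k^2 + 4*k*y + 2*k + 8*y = (k + 2)*(k + 4*y)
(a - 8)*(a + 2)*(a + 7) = a^3 + a^2 - 58*a - 112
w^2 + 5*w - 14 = (w - 2)*(w + 7)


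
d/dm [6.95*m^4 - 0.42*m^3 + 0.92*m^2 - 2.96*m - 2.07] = 27.8*m^3 - 1.26*m^2 + 1.84*m - 2.96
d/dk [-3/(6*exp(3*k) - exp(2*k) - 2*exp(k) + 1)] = 6*(9*exp(2*k) - exp(k) - 1)*exp(k)/(6*exp(3*k) - exp(2*k) - 2*exp(k) + 1)^2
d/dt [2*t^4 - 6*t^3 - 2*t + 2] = 8*t^3 - 18*t^2 - 2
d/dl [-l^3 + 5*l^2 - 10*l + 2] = -3*l^2 + 10*l - 10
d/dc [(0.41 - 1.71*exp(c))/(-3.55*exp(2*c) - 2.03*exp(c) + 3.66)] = (-6.0705*exp(2*c) + 2.911*exp(c) - 5.4263)*exp(c)/(12.6025*exp(4*c) + 14.413*exp(3*c) - 21.8651*exp(2*c) - 14.8596*exp(c) + 13.3956)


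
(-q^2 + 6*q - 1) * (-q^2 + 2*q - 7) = q^4 - 8*q^3 + 20*q^2 - 44*q + 7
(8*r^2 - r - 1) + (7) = 8*r^2 - r + 6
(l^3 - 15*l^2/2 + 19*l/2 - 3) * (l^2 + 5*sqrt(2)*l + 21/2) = l^5 - 15*l^4/2 + 5*sqrt(2)*l^4 - 75*sqrt(2)*l^3/2 + 20*l^3 - 327*l^2/4 + 95*sqrt(2)*l^2/2 - 15*sqrt(2)*l + 399*l/4 - 63/2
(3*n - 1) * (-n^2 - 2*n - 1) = -3*n^3 - 5*n^2 - n + 1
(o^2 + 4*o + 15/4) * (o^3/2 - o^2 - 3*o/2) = o^5/2 + o^4 - 29*o^3/8 - 39*o^2/4 - 45*o/8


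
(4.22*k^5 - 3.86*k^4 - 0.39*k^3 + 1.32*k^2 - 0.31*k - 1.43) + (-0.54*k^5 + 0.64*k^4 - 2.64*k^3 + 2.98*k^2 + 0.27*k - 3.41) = 3.68*k^5 - 3.22*k^4 - 3.03*k^3 + 4.3*k^2 - 0.04*k - 4.84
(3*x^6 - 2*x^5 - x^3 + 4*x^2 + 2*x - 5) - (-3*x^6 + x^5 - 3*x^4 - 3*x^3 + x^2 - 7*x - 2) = 6*x^6 - 3*x^5 + 3*x^4 + 2*x^3 + 3*x^2 + 9*x - 3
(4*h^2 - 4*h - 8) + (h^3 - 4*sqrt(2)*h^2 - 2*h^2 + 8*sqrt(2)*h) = h^3 - 4*sqrt(2)*h^2 + 2*h^2 - 4*h + 8*sqrt(2)*h - 8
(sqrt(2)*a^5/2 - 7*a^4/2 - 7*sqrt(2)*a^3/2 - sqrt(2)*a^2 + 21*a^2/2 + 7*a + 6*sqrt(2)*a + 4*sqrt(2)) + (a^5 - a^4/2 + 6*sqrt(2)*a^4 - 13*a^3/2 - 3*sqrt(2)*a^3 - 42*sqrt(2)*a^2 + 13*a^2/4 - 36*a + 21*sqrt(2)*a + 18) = sqrt(2)*a^5/2 + a^5 - 4*a^4 + 6*sqrt(2)*a^4 - 13*sqrt(2)*a^3/2 - 13*a^3/2 - 43*sqrt(2)*a^2 + 55*a^2/4 - 29*a + 27*sqrt(2)*a + 4*sqrt(2) + 18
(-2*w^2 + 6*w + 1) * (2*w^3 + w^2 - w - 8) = -4*w^5 + 10*w^4 + 10*w^3 + 11*w^2 - 49*w - 8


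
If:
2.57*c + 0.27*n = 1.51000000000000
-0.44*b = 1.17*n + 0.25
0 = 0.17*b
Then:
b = 0.00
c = 0.61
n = -0.21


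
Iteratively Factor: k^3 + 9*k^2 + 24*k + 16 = (k + 4)*(k^2 + 5*k + 4) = (k + 1)*(k + 4)*(k + 4)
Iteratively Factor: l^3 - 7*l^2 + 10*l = (l - 2)*(l^2 - 5*l) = l*(l - 2)*(l - 5)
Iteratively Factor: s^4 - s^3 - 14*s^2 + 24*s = (s - 2)*(s^3 + s^2 - 12*s) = s*(s - 2)*(s^2 + s - 12) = s*(s - 2)*(s + 4)*(s - 3)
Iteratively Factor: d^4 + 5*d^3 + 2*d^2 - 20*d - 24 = (d + 2)*(d^3 + 3*d^2 - 4*d - 12) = (d - 2)*(d + 2)*(d^2 + 5*d + 6) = (d - 2)*(d + 2)^2*(d + 3)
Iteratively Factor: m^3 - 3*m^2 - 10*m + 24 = (m + 3)*(m^2 - 6*m + 8) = (m - 4)*(m + 3)*(m - 2)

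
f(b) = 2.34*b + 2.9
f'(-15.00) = 2.34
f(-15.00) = -32.20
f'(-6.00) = 2.34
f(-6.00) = -11.14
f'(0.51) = 2.34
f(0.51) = 4.09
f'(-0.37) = 2.34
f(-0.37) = 2.03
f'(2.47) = 2.34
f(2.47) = 8.68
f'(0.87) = 2.34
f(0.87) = 4.94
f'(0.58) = 2.34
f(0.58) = 4.26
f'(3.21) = 2.34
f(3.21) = 10.41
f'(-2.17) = 2.34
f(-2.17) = -2.18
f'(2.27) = 2.34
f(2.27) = 8.21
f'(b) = 2.34000000000000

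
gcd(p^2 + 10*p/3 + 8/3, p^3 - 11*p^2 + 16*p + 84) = p + 2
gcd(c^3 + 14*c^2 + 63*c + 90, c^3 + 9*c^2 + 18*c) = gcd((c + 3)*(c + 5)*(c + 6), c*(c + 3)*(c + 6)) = c^2 + 9*c + 18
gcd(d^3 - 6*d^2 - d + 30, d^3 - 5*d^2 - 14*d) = d + 2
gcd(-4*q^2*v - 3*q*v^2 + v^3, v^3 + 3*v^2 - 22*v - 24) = 1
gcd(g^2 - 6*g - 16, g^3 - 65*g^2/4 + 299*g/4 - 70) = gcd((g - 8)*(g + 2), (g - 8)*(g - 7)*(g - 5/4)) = g - 8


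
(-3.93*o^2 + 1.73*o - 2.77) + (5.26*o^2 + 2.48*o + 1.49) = 1.33*o^2 + 4.21*o - 1.28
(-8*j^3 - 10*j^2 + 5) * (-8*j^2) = 64*j^5 + 80*j^4 - 40*j^2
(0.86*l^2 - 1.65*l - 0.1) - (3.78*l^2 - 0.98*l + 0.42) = -2.92*l^2 - 0.67*l - 0.52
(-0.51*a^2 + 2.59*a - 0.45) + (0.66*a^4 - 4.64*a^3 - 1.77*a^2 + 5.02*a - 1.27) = 0.66*a^4 - 4.64*a^3 - 2.28*a^2 + 7.61*a - 1.72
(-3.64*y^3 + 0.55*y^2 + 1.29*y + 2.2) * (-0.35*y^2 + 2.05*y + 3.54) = 1.274*y^5 - 7.6545*y^4 - 12.2096*y^3 + 3.8215*y^2 + 9.0766*y + 7.788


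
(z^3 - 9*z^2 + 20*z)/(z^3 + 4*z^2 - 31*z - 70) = z*(z - 4)/(z^2 + 9*z + 14)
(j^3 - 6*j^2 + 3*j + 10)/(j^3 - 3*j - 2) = (j - 5)/(j + 1)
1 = 1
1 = 1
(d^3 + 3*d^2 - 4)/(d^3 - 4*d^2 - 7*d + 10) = (d + 2)/(d - 5)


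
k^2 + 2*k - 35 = (k - 5)*(k + 7)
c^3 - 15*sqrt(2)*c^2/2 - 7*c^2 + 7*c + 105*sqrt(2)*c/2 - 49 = (c - 7)*(c - 7*sqrt(2))*(c - sqrt(2)/2)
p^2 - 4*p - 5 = (p - 5)*(p + 1)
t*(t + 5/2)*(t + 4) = t^3 + 13*t^2/2 + 10*t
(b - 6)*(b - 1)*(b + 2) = b^3 - 5*b^2 - 8*b + 12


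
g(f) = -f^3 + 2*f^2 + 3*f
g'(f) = -3*f^2 + 4*f + 3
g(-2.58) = 22.75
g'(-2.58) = -27.29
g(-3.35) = 49.99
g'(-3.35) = -44.07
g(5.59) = -95.41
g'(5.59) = -68.38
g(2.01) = 5.99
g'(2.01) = -1.08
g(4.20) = -26.21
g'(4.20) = -33.12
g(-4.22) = 98.11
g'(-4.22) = -67.31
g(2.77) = 2.40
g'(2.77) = -8.94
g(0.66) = 2.56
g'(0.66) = 4.33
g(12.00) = -1404.00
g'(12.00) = -381.00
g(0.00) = 0.00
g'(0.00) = 3.00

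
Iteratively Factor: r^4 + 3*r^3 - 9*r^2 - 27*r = (r)*(r^3 + 3*r^2 - 9*r - 27) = r*(r + 3)*(r^2 - 9) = r*(r + 3)^2*(r - 3)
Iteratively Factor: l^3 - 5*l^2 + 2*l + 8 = (l - 4)*(l^2 - l - 2) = (l - 4)*(l - 2)*(l + 1)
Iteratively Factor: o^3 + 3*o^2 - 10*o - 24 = (o + 2)*(o^2 + o - 12) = (o + 2)*(o + 4)*(o - 3)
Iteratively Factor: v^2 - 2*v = (v - 2)*(v)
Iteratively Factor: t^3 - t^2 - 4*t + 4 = (t + 2)*(t^2 - 3*t + 2) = (t - 2)*(t + 2)*(t - 1)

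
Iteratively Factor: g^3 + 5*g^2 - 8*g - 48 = (g + 4)*(g^2 + g - 12) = (g + 4)^2*(g - 3)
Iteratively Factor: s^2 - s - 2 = (s - 2)*(s + 1)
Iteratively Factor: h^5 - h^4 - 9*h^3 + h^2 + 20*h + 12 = (h + 1)*(h^4 - 2*h^3 - 7*h^2 + 8*h + 12) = (h - 3)*(h + 1)*(h^3 + h^2 - 4*h - 4) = (h - 3)*(h - 2)*(h + 1)*(h^2 + 3*h + 2) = (h - 3)*(h - 2)*(h + 1)*(h + 2)*(h + 1)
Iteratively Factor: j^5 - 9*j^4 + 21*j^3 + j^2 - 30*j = (j)*(j^4 - 9*j^3 + 21*j^2 + j - 30) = j*(j - 5)*(j^3 - 4*j^2 + j + 6) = j*(j - 5)*(j - 2)*(j^2 - 2*j - 3) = j*(j - 5)*(j - 3)*(j - 2)*(j + 1)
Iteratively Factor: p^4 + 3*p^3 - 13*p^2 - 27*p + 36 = (p - 3)*(p^3 + 6*p^2 + 5*p - 12) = (p - 3)*(p + 3)*(p^2 + 3*p - 4) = (p - 3)*(p + 3)*(p + 4)*(p - 1)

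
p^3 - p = p*(p - 1)*(p + 1)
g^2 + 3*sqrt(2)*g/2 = g*(g + 3*sqrt(2)/2)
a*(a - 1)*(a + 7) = a^3 + 6*a^2 - 7*a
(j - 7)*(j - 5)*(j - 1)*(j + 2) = j^4 - 11*j^3 + 21*j^2 + 59*j - 70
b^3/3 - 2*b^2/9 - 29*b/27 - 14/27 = (b/3 + 1/3)*(b - 7/3)*(b + 2/3)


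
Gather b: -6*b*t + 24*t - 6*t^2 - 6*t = -6*b*t - 6*t^2 + 18*t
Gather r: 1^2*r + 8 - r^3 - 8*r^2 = -r^3 - 8*r^2 + r + 8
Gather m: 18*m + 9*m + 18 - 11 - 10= 27*m - 3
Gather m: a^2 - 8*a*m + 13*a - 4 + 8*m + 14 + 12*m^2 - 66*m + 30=a^2 + 13*a + 12*m^2 + m*(-8*a - 58) + 40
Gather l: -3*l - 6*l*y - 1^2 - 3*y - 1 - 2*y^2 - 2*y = l*(-6*y - 3) - 2*y^2 - 5*y - 2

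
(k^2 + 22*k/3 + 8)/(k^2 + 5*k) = (k^2 + 22*k/3 + 8)/(k*(k + 5))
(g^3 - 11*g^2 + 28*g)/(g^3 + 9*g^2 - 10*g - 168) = g*(g - 7)/(g^2 + 13*g + 42)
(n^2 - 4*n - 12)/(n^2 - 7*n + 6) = (n + 2)/(n - 1)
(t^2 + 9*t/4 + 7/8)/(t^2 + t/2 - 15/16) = 2*(8*t^2 + 18*t + 7)/(16*t^2 + 8*t - 15)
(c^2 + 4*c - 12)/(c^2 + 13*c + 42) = (c - 2)/(c + 7)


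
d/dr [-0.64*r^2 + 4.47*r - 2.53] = 4.47 - 1.28*r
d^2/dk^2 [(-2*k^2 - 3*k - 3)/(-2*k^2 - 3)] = (24*k^3 - 108*k)/(8*k^6 + 36*k^4 + 54*k^2 + 27)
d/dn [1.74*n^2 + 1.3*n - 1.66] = 3.48*n + 1.3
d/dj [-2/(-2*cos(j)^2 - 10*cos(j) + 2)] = (2*cos(j) + 5)*sin(j)/(-sin(j)^2 + 5*cos(j))^2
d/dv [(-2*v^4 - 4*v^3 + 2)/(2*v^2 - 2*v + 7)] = 4*(-2*v^5 + v^4 - 10*v^3 - 21*v^2 - 2*v + 1)/(4*v^4 - 8*v^3 + 32*v^2 - 28*v + 49)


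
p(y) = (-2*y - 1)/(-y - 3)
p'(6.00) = 0.06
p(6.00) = 1.44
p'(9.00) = 0.03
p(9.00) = 1.58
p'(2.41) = 0.17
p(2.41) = 1.08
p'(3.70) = 0.11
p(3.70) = 1.25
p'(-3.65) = 11.83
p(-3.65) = 9.69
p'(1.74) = 0.22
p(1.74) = 0.95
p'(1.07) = 0.30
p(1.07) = 0.77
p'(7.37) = 0.05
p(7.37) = 1.52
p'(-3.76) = 8.66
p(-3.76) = 8.58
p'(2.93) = 0.14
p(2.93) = 1.16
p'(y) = (-2*y - 1)/(-y - 3)^2 - 2/(-y - 3)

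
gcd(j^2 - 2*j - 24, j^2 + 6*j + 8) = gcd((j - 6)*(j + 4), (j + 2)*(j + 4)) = j + 4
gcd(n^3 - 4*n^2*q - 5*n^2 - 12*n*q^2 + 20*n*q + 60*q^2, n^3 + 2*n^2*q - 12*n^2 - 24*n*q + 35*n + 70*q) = n^2 + 2*n*q - 5*n - 10*q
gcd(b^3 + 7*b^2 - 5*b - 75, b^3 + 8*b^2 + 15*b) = b + 5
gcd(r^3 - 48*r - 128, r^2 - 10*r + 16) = r - 8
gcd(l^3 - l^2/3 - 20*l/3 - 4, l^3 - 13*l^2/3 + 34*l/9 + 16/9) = 1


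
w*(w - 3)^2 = w^3 - 6*w^2 + 9*w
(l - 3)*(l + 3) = l^2 - 9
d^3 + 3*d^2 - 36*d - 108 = (d - 6)*(d + 3)*(d + 6)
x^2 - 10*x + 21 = (x - 7)*(x - 3)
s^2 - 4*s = s*(s - 4)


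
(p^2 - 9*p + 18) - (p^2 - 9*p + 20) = -2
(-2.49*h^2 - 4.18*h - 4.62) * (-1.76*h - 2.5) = 4.3824*h^3 + 13.5818*h^2 + 18.5812*h + 11.55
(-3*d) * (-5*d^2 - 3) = 15*d^3 + 9*d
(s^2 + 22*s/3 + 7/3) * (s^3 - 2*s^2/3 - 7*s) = s^5 + 20*s^4/3 - 86*s^3/9 - 476*s^2/9 - 49*s/3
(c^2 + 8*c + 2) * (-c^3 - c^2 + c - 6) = -c^5 - 9*c^4 - 9*c^3 - 46*c - 12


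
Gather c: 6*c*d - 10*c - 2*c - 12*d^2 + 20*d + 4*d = c*(6*d - 12) - 12*d^2 + 24*d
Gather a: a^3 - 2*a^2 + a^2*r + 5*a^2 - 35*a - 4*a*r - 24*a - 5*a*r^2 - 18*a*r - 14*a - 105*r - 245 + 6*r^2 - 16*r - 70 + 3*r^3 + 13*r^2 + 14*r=a^3 + a^2*(r + 3) + a*(-5*r^2 - 22*r - 73) + 3*r^3 + 19*r^2 - 107*r - 315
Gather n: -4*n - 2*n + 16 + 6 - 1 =21 - 6*n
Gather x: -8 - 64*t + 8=-64*t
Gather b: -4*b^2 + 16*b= -4*b^2 + 16*b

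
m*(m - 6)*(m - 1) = m^3 - 7*m^2 + 6*m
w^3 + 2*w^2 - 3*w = w*(w - 1)*(w + 3)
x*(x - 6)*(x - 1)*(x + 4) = x^4 - 3*x^3 - 22*x^2 + 24*x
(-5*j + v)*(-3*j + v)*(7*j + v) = 105*j^3 - 41*j^2*v - j*v^2 + v^3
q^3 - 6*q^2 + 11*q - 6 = (q - 3)*(q - 2)*(q - 1)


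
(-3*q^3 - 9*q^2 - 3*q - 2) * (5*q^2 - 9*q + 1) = -15*q^5 - 18*q^4 + 63*q^3 + 8*q^2 + 15*q - 2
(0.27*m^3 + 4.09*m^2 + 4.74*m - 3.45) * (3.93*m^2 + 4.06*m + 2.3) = 1.0611*m^5 + 17.1699*m^4 + 35.8546*m^3 + 15.0929*m^2 - 3.105*m - 7.935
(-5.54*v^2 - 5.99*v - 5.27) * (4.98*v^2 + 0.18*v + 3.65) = -27.5892*v^4 - 30.8274*v^3 - 47.5438*v^2 - 22.8121*v - 19.2355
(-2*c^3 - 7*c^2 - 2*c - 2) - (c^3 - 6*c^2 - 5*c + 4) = -3*c^3 - c^2 + 3*c - 6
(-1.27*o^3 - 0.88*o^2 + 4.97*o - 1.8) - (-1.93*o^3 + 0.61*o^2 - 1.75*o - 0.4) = 0.66*o^3 - 1.49*o^2 + 6.72*o - 1.4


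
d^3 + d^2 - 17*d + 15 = (d - 3)*(d - 1)*(d + 5)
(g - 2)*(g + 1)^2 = g^3 - 3*g - 2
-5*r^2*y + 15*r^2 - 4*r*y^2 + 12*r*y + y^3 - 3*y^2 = (-5*r + y)*(r + y)*(y - 3)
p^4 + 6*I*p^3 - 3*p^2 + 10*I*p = p*(p - I)*(p + 2*I)*(p + 5*I)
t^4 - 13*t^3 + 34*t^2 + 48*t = t*(t - 8)*(t - 6)*(t + 1)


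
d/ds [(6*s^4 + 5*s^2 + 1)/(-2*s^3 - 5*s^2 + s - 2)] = (-12*s^6 - 60*s^5 + 28*s^4 - 48*s^3 + 11*s^2 - 10*s - 1)/(4*s^6 + 20*s^5 + 21*s^4 - 2*s^3 + 21*s^2 - 4*s + 4)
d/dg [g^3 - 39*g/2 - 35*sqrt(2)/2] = 3*g^2 - 39/2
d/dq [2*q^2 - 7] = 4*q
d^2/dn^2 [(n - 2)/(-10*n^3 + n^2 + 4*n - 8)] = 2*(-4*(n - 2)*(-15*n^2 + n + 2)^2 + (30*n^2 - 2*n + (n - 2)*(30*n - 1) - 4)*(10*n^3 - n^2 - 4*n + 8))/(10*n^3 - n^2 - 4*n + 8)^3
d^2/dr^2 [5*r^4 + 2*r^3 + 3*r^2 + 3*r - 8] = 60*r^2 + 12*r + 6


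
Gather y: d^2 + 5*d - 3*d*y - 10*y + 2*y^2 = d^2 + 5*d + 2*y^2 + y*(-3*d - 10)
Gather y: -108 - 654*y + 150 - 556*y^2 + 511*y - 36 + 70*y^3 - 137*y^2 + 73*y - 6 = 70*y^3 - 693*y^2 - 70*y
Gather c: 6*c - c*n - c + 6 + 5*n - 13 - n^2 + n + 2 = c*(5 - n) - n^2 + 6*n - 5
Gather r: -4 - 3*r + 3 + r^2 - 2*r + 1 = r^2 - 5*r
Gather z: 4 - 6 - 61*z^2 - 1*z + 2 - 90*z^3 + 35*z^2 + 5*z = -90*z^3 - 26*z^2 + 4*z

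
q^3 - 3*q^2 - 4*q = q*(q - 4)*(q + 1)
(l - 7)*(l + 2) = l^2 - 5*l - 14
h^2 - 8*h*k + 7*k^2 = (h - 7*k)*(h - k)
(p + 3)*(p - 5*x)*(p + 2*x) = p^3 - 3*p^2*x + 3*p^2 - 10*p*x^2 - 9*p*x - 30*x^2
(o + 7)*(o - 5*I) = o^2 + 7*o - 5*I*o - 35*I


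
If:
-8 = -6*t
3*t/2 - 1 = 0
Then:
No Solution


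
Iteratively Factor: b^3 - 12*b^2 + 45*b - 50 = (b - 5)*(b^2 - 7*b + 10) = (b - 5)*(b - 2)*(b - 5)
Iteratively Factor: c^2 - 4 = (c - 2)*(c + 2)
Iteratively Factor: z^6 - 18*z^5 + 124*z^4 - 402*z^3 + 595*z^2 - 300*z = (z - 1)*(z^5 - 17*z^4 + 107*z^3 - 295*z^2 + 300*z) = (z - 5)*(z - 1)*(z^4 - 12*z^3 + 47*z^2 - 60*z) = (z - 5)*(z - 4)*(z - 1)*(z^3 - 8*z^2 + 15*z) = (z - 5)^2*(z - 4)*(z - 1)*(z^2 - 3*z) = (z - 5)^2*(z - 4)*(z - 3)*(z - 1)*(z)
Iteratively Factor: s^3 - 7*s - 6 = (s + 2)*(s^2 - 2*s - 3) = (s + 1)*(s + 2)*(s - 3)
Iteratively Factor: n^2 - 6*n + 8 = (n - 4)*(n - 2)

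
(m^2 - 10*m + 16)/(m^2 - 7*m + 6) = (m^2 - 10*m + 16)/(m^2 - 7*m + 6)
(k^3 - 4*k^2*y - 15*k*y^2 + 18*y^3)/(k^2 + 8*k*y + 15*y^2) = (k^2 - 7*k*y + 6*y^2)/(k + 5*y)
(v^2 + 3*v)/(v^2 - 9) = v/(v - 3)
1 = 1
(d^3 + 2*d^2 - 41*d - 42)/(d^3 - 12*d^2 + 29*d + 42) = (d + 7)/(d - 7)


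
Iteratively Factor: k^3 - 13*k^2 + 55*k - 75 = (k - 5)*(k^2 - 8*k + 15) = (k - 5)^2*(k - 3)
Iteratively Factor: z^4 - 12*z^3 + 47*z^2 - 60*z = (z - 5)*(z^3 - 7*z^2 + 12*z) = (z - 5)*(z - 4)*(z^2 - 3*z) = z*(z - 5)*(z - 4)*(z - 3)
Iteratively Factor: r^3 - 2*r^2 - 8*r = (r - 4)*(r^2 + 2*r) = r*(r - 4)*(r + 2)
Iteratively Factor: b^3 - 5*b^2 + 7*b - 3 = (b - 1)*(b^2 - 4*b + 3) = (b - 1)^2*(b - 3)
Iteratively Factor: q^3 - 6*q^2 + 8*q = (q - 2)*(q^2 - 4*q) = q*(q - 2)*(q - 4)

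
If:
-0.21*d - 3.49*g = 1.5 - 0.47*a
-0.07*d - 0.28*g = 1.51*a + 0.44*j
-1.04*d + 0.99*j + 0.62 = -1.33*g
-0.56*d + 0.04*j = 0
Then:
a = 0.10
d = -0.01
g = -0.42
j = -0.07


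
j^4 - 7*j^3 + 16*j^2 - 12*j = j*(j - 3)*(j - 2)^2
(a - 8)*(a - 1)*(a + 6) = a^3 - 3*a^2 - 46*a + 48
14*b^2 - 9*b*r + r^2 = (-7*b + r)*(-2*b + r)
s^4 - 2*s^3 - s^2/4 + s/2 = s*(s - 2)*(s - 1/2)*(s + 1/2)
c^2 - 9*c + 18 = (c - 6)*(c - 3)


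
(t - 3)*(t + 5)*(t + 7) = t^3 + 9*t^2 - t - 105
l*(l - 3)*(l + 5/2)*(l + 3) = l^4 + 5*l^3/2 - 9*l^2 - 45*l/2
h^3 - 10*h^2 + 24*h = h*(h - 6)*(h - 4)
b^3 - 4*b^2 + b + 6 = (b - 3)*(b - 2)*(b + 1)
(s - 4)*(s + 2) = s^2 - 2*s - 8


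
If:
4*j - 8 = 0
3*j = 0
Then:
No Solution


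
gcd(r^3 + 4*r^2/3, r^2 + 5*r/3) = r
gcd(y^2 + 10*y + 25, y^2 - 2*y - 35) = y + 5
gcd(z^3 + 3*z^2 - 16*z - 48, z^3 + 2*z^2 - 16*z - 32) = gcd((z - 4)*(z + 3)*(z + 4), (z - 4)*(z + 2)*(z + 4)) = z^2 - 16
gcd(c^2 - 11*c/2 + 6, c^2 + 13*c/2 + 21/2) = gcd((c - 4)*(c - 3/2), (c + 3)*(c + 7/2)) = 1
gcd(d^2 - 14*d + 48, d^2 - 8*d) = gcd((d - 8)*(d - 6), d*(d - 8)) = d - 8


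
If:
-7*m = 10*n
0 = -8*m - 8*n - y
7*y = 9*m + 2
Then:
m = -10/129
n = 7/129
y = 8/43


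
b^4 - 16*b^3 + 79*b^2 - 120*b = b*(b - 8)*(b - 5)*(b - 3)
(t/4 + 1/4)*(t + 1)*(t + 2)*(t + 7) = t^4/4 + 11*t^3/4 + 33*t^2/4 + 37*t/4 + 7/2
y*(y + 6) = y^2 + 6*y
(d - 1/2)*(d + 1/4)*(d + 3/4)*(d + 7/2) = d^4 + 4*d^3 + 23*d^2/16 - 19*d/16 - 21/64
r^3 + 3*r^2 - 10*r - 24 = (r - 3)*(r + 2)*(r + 4)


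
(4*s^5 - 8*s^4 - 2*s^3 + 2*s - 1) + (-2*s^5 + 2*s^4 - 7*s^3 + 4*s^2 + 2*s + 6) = 2*s^5 - 6*s^4 - 9*s^3 + 4*s^2 + 4*s + 5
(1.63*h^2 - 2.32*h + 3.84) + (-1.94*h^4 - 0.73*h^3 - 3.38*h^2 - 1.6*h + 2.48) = -1.94*h^4 - 0.73*h^3 - 1.75*h^2 - 3.92*h + 6.32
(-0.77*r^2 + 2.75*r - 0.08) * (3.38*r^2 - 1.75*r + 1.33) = -2.6026*r^4 + 10.6425*r^3 - 6.107*r^2 + 3.7975*r - 0.1064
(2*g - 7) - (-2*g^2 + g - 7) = 2*g^2 + g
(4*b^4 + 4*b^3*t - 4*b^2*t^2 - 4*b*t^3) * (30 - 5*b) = -20*b^5 - 20*b^4*t + 120*b^4 + 20*b^3*t^2 + 120*b^3*t + 20*b^2*t^3 - 120*b^2*t^2 - 120*b*t^3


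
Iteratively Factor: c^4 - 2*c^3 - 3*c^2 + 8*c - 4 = (c - 1)*(c^3 - c^2 - 4*c + 4) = (c - 2)*(c - 1)*(c^2 + c - 2) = (c - 2)*(c - 1)*(c + 2)*(c - 1)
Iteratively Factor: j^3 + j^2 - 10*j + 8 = (j - 1)*(j^2 + 2*j - 8) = (j - 2)*(j - 1)*(j + 4)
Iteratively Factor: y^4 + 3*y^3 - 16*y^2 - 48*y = (y)*(y^3 + 3*y^2 - 16*y - 48) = y*(y + 4)*(y^2 - y - 12) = y*(y - 4)*(y + 4)*(y + 3)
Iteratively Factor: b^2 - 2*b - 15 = (b + 3)*(b - 5)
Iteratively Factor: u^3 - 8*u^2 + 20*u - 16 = (u - 2)*(u^2 - 6*u + 8) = (u - 2)^2*(u - 4)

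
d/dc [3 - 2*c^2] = -4*c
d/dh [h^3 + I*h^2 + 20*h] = 3*h^2 + 2*I*h + 20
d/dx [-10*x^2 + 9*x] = 9 - 20*x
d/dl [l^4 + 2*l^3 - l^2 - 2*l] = 4*l^3 + 6*l^2 - 2*l - 2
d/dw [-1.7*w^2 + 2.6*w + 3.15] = 2.6 - 3.4*w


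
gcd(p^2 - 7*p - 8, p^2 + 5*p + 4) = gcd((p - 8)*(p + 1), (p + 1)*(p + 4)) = p + 1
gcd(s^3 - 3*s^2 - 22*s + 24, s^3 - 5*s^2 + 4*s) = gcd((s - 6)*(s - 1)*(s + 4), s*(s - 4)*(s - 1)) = s - 1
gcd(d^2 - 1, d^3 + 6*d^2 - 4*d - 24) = 1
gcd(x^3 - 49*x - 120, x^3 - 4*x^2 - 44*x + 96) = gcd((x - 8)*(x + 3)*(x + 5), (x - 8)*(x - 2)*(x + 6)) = x - 8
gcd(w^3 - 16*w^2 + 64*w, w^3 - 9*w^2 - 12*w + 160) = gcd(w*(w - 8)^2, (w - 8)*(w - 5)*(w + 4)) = w - 8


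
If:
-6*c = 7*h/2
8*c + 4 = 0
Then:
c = -1/2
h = 6/7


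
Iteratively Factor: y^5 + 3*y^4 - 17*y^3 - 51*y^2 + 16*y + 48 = (y + 3)*(y^4 - 17*y^2 + 16) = (y + 1)*(y + 3)*(y^3 - y^2 - 16*y + 16) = (y - 4)*(y + 1)*(y + 3)*(y^2 + 3*y - 4) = (y - 4)*(y + 1)*(y + 3)*(y + 4)*(y - 1)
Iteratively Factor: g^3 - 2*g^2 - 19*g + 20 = (g + 4)*(g^2 - 6*g + 5) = (g - 5)*(g + 4)*(g - 1)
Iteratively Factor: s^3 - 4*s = (s)*(s^2 - 4) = s*(s - 2)*(s + 2)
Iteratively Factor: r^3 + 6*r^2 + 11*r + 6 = (r + 2)*(r^2 + 4*r + 3) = (r + 2)*(r + 3)*(r + 1)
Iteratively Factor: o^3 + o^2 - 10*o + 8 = (o + 4)*(o^2 - 3*o + 2) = (o - 2)*(o + 4)*(o - 1)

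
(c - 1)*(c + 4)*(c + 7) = c^3 + 10*c^2 + 17*c - 28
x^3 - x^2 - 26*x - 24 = (x - 6)*(x + 1)*(x + 4)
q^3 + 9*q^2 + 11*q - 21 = (q - 1)*(q + 3)*(q + 7)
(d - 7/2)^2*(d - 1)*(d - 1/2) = d^4 - 17*d^3/2 + 93*d^2/4 - 175*d/8 + 49/8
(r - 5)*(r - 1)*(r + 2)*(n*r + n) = n*r^4 - 3*n*r^3 - 11*n*r^2 + 3*n*r + 10*n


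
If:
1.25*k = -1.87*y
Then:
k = -1.496*y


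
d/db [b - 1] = 1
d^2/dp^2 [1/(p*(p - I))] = 2*(p^2 + p*(p - I) + (p - I)^2)/(p^3*(p - I)^3)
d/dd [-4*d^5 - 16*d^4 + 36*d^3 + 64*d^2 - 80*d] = -20*d^4 - 64*d^3 + 108*d^2 + 128*d - 80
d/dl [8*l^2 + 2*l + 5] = 16*l + 2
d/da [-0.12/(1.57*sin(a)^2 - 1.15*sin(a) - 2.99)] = (0.3768*sin(a) - 0.138)*cos(a)/(-1.57*sin(a)^2 + 1.15*sin(a) + 2.99)^2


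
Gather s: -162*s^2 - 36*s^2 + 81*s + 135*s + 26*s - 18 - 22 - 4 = -198*s^2 + 242*s - 44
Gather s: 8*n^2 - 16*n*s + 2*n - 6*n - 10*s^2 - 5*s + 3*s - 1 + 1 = 8*n^2 - 4*n - 10*s^2 + s*(-16*n - 2)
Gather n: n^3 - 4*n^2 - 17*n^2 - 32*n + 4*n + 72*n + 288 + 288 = n^3 - 21*n^2 + 44*n + 576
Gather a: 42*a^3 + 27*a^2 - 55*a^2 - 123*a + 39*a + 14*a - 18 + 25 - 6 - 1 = 42*a^3 - 28*a^2 - 70*a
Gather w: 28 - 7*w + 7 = 35 - 7*w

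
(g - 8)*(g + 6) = g^2 - 2*g - 48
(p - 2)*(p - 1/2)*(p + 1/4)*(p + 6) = p^4 + 15*p^3/4 - 105*p^2/8 + 5*p/2 + 3/2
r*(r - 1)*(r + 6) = r^3 + 5*r^2 - 6*r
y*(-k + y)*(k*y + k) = -k^2*y^2 - k^2*y + k*y^3 + k*y^2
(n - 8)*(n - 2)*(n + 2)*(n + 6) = n^4 - 2*n^3 - 52*n^2 + 8*n + 192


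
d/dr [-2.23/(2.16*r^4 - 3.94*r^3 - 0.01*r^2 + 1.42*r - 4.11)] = (19.2672*r^3 - 26.3586*r^2 - 0.0446*r + 3.1666)/(-2.16*r^4 + 3.94*r^3 + 0.01*r^2 - 1.42*r + 4.11)^2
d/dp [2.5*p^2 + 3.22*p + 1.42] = 5.0*p + 3.22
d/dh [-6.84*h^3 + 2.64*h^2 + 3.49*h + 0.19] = -20.52*h^2 + 5.28*h + 3.49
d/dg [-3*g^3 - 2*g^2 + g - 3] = -9*g^2 - 4*g + 1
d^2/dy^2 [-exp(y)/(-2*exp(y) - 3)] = (9 - 6*exp(y))*exp(y)/(8*exp(3*y) + 36*exp(2*y) + 54*exp(y) + 27)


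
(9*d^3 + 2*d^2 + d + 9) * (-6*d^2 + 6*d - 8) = -54*d^5 + 42*d^4 - 66*d^3 - 64*d^2 + 46*d - 72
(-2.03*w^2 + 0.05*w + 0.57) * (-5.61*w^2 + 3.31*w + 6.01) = 11.3883*w^4 - 6.9998*w^3 - 15.2325*w^2 + 2.1872*w + 3.4257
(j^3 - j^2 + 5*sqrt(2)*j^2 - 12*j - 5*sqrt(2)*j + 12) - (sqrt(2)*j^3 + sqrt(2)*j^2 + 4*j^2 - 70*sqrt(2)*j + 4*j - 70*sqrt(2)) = -sqrt(2)*j^3 + j^3 - 5*j^2 + 4*sqrt(2)*j^2 - 16*j + 65*sqrt(2)*j + 12 + 70*sqrt(2)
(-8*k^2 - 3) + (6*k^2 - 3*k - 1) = -2*k^2 - 3*k - 4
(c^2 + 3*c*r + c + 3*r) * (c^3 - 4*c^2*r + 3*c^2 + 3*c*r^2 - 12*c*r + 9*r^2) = c^5 - c^4*r + 4*c^4 - 9*c^3*r^2 - 4*c^3*r + 3*c^3 + 9*c^2*r^3 - 36*c^2*r^2 - 3*c^2*r + 36*c*r^3 - 27*c*r^2 + 27*r^3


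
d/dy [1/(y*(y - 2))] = 2*(1 - y)/(y^2*(y^2 - 4*y + 4))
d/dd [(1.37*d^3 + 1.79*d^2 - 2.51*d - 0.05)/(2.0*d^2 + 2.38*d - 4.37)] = (2.74*d^4 + 6.5212*d^3 - 8.6805*d^2 - 15.4446*d + 11.0877)/(4.0*d^4 + 9.52*d^3 - 11.8156*d^2 - 20.8012*d + 19.0969)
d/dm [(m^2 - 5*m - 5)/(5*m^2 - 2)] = (25*m^2 + 46*m + 10)/(25*m^4 - 20*m^2 + 4)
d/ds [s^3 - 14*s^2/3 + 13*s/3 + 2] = 3*s^2 - 28*s/3 + 13/3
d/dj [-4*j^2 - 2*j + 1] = -8*j - 2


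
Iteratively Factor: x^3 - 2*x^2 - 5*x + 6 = (x - 1)*(x^2 - x - 6) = (x - 1)*(x + 2)*(x - 3)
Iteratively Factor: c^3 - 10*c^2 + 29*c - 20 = (c - 5)*(c^2 - 5*c + 4) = (c - 5)*(c - 4)*(c - 1)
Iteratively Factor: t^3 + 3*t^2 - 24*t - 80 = (t - 5)*(t^2 + 8*t + 16) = (t - 5)*(t + 4)*(t + 4)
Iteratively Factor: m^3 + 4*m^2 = (m)*(m^2 + 4*m) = m^2*(m + 4)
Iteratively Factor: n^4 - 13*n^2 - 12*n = (n + 1)*(n^3 - n^2 - 12*n) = n*(n + 1)*(n^2 - n - 12) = n*(n + 1)*(n + 3)*(n - 4)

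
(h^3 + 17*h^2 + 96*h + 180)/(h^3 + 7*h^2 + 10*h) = (h^2 + 12*h + 36)/(h*(h + 2))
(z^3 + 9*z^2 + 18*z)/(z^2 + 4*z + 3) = z*(z + 6)/(z + 1)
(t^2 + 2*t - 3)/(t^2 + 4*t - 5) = (t + 3)/(t + 5)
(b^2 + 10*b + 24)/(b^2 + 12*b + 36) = (b + 4)/(b + 6)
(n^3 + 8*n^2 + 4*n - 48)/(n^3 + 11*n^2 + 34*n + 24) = (n - 2)/(n + 1)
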